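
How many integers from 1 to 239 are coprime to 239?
238

239 = 239
φ(n) = n × ∏(1 - 1/p) for each prime p dividing n
φ(239) = 239 × (1 - 1/239) = 238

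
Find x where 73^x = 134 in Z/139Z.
113

Baby-step giant-step with step n = ⌈√139⌉ = 12.
Baby steps 73^j mod 139 (j:value) for j=0..11: 0:1, 1:73, 2:47, 3:95, 4:124, 5:17, 6:129, 7:104, 8:86, 9:23, 10:11, 11:108.
Giant-step multiplier: 73^(-12) ≡ 73^(138-12) = 73^126 ≡ 57 (mod 139).
Giant steps γ_i = 134·57^i mod 139: γ_0=134, γ_1=132, γ_2=18, γ_3=53, γ_4=102, γ_5=115, γ_6=22, γ_7=3, γ_8=32, γ_9=17 (in table at j=5).
x = i·n + j = 9·12 + 5 = 113.
Check: 73^113 ≡ 134 (mod 139).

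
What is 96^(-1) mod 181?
66

gcd(96, 181) = 1, so the inverse exists.
Extended Euclidean algorithm on (181, 96):
181 = 1 × 96 + 85  ⟹  85 = (1)·181 + (-1)·96
96 = 1 × 85 + 11  ⟹  11 = (-1)·181 + (2)·96
85 = 7 × 11 + 8  ⟹  8 = (8)·181 + (-15)·96
11 = 1 × 8 + 3  ⟹  3 = (-9)·181 + (17)·96
8 = 2 × 3 + 2  ⟹  2 = (26)·181 + (-49)·96
3 = 1 × 2 + 1  ⟹  1 = (-35)·181 + (66)·96
So (66)·96 ≡ 1 (mod 181), i.e. 96^(-1) ≡ 66 (mod 181).
Check: 96 × 66 = 6336 ≡ 1 (mod 181)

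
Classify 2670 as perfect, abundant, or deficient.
abundant

Proper divisors of 2670: sum = 1 + 2 + 3 + 5 + 6 + 10 + 15 + 30 + 89 + 178 + 267 + 445 + 534 + 890 + 1335 = 3810
Since 3810 > 2670, 2670 is abundant.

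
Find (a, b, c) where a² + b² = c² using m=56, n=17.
(2847, 1904, 3425)

Euclid's formula: a = m² - n², b = 2mn, c = m² + n²
m = 56, n = 17
a = 56² - 17² = 3136 - 289 = 2847
b = 2 × 56 × 17 = 1904
c = 56² + 17² = 3136 + 289 = 3425
Verification: 2847² + 1904² = 8105409 + 3625216 = 11730625 = 3425² ✓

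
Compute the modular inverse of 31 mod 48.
31

gcd(31, 48) = 1, so the inverse exists.
Extended Euclidean algorithm on (48, 31):
48 = 1 × 31 + 17  ⟹  17 = (1)·48 + (-1)·31
31 = 1 × 17 + 14  ⟹  14 = (-1)·48 + (2)·31
17 = 1 × 14 + 3  ⟹  3 = (2)·48 + (-3)·31
14 = 4 × 3 + 2  ⟹  2 = (-9)·48 + (14)·31
3 = 1 × 2 + 1  ⟹  1 = (11)·48 + (-17)·31
So (-17)·31 ≡ 1 (mod 48), i.e. 31^(-1) ≡ -17 ≡ 31 (mod 48).
Check: 31 × 31 = 961 ≡ 1 (mod 48)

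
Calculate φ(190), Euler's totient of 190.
72

190 = 2 × 5 × 19
φ(n) = n × ∏(1 - 1/p) for each prime p dividing n
φ(190) = 190 × (1 - 1/2) × (1 - 1/5) × (1 - 1/19) = 72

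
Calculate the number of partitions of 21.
792

p(n) counts ways to write n as a sum of positive integers (order ignored).
Euler's pentagonal recurrence: p(k) = p(k-1) + p(k-2) - p(k-5) - p(k-7) + p(k-12) + p(k-15) - ... (offsets j(3j∓1)/2, signs ++--, p(0)=1, p(<0)=0).
DP table for k = 0..20: p(0)=1, p(1)=1, p(2)=2, p(3)=3, p(4)=5, p(5)=7, p(6)=11, p(7)=15, p(8)=22, p(9)=30, p(10)=42, p(11)=56, p(12)=77, p(13)=101, p(14)=135, p(15)=176, p(16)=231, p(17)=297, p(18)=385, p(19)=490, p(20)=627.
Final step: p(21) = p(20) + p(19) - p(16) - p(14) + p(9) + p(6)
= 627 + 490 - 231 - 135 + 30 + 11
= 792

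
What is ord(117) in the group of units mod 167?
166

167 is prime, so ord(117) divides φ(167) = 166.
Divisors of 166: 1, 2, 83, 166.
Repeated squaring: 117^1 ≡ 117, 117^2 ≡ 162, 117^4 ≡ 25, 117^8 ≡ 124, 117^16 ≡ 12, 117^32 ≡ 144, 117^64 ≡ 28, 117^128 ≡ 116 (mod 167).
Test 117^d mod 167 for each divisor d in increasing order:
117^1 ≡ 117
117^2 ≡ 162
117^83 = 117^64·117^16·117^2·117^1 ≡ 166
117^166 = 117^128·117^32·117^4·117^2 ≡ 1  ← first divisor giving 1
The order is 166.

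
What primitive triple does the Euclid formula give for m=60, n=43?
(1751, 5160, 5449)

Euclid's formula: a = m² - n², b = 2mn, c = m² + n²
m = 60, n = 43
a = 60² - 43² = 3600 - 1849 = 1751
b = 2 × 60 × 43 = 5160
c = 60² + 43² = 3600 + 1849 = 5449
Verification: 1751² + 5160² = 3066001 + 26625600 = 29691601 = 5449² ✓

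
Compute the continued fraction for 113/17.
[6; 1, 1, 1, 5]

Euclidean algorithm steps:
113 = 6 × 17 + 11
17 = 1 × 11 + 6
11 = 1 × 6 + 5
6 = 1 × 5 + 1
5 = 5 × 1 + 0
Continued fraction: [6; 1, 1, 1, 5]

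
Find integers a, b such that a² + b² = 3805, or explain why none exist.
18² + 59² (a=18, b=59)

Factorization: 3805 = 5 × 761
By Fermat: n is sum of two squares iff every prime p ≡ 3 (mod 4) appears to even power.
All primes ≡ 3 (mod 4) appear to even power.
Search a = 0, 1, 2, … for 3805 - a² a perfect square: first hit at a = 18: 3805 - 324 = 3481 = 59².
3805 = 18² + 59² = 324 + 3481 ✓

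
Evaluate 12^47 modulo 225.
108

Repeated squaring. Binary of 47 = 101111.
12^1 ≡ 12 (mod 225); 12^2 ≡ 144 (mod 225); 12^4 ≡ 36 (mod 225); 12^8 ≡ 171 (mod 225); 12^16 ≡ 216 (mod 225); 12^32 ≡ 81 (mod 225)
12^47 = 12^1 × 12^2 × 12^4 × 12^8 × 12^32 ≡ 108 (mod 225)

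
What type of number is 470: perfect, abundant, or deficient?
deficient

Proper divisors of 470: sum = 1 + 2 + 5 + 10 + 47 + 94 + 235 = 394
Since 394 < 470, 470 is deficient.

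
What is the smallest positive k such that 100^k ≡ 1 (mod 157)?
39

157 is prime, so ord(100) divides φ(157) = 156.
Divisors of 156: 1, 2, 3, 4, 6, 12, 13, 26, 39, 52, 78, 156.
Repeated squaring: 100^1 ≡ 100, 100^2 ≡ 109, 100^4 ≡ 106, 100^8 ≡ 89, 100^16 ≡ 71, 100^32 ≡ 17, 100^64 ≡ 132, 100^128 ≡ 154 (mod 157).
Test 100^d mod 157 for each divisor d in increasing order:
100^1 ≡ 100
100^2 ≡ 109
100^3 = 100^2·100^1 ≡ 67
100^4 ≡ 106
100^6 = 100^4·100^2 ≡ 93
100^12 = 100^8·100^4 ≡ 14
100^13 = 100^8·100^4·100^1 ≡ 144
100^26 = 100^16·100^8·100^2 ≡ 12
100^39 = 100^32·100^4·100^2·100^1 ≡ 1  ← first divisor giving 1
The order is 39.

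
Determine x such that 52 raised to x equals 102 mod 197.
107

Baby-step giant-step with step n = ⌈√197⌉ = 15.
Baby steps 52^j mod 197 (j:value) for j=0..14: 0:1, 1:52, 2:143, 3:147, 4:158, 5:139, 6:136, 7:177, 8:142, 9:95, 10:15, 11:189, 12:175, 13:38, 14:6.
Giant-step multiplier: 52^(-15) ≡ 52^(196-15) = 52^181 ≡ 12 (mod 197).
Giant steps γ_i = 102·12^i mod 197: γ_0=102, γ_1=42, γ_2=110, γ_3=138, γ_4=80, γ_5=172, γ_6=94, γ_7=143 (in table at j=2).
x = i·n + j = 7·15 + 2 = 107.
Check: 52^107 ≡ 102 (mod 197).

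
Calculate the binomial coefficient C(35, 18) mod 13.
5

Using Lucas' theorem:
Write n=35 and k=18 in base 13:
n in base 13: [2, 9]
k in base 13: [1, 5]
C(35,18) mod 13 = ∏ C(n_i, k_i) mod 13
Digit binomials (mod 13): C(2,1) = 2; C(9,5) = 126 ≡ 9
Product: 2 × 9 = 18 ≡ 5 (mod 13)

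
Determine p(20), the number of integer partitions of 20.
627

p(n) counts ways to write n as a sum of positive integers (order ignored).
Euler's pentagonal recurrence: p(k) = p(k-1) + p(k-2) - p(k-5) - p(k-7) + p(k-12) + p(k-15) - ... (offsets j(3j∓1)/2, signs ++--, p(0)=1, p(<0)=0).
DP table for k = 0..19: p(0)=1, p(1)=1, p(2)=2, p(3)=3, p(4)=5, p(5)=7, p(6)=11, p(7)=15, p(8)=22, p(9)=30, p(10)=42, p(11)=56, p(12)=77, p(13)=101, p(14)=135, p(15)=176, p(16)=231, p(17)=297, p(18)=385, p(19)=490.
Final step: p(20) = p(19) + p(18) - p(15) - p(13) + p(8) + p(5)
= 490 + 385 - 176 - 101 + 22 + 7
= 627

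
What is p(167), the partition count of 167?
207890420102

p(n) counts ways to write n as a sum of positive integers (order ignored).
Euler's pentagonal recurrence: p(k) = p(k-1) + p(k-2) - p(k-5) - p(k-7) + p(k-12) + p(k-15) - ... (offsets j(3j∓1)/2, signs ++--, p(0)=1, p(<0)=0).
DP table for k = 0..166: p(0)=1, p(1)=1, p(2)=2, p(3)=3, p(4)=5, p(5)=7, p(6)=11, p(7)=15, p(8)=22, p(9)=30, p(10)=42, p(11)=56, p(12)=77, p(13)=101, p(14)=135, p(15)=176, p(16)=231, p(17)=297, p(18)=385, p(19)=490, p(20)=627, p(21)=792, p(22)=1002, p(23)=1255, p(24)=1575, p(25)=1958, p(26)=2436, p(27)=3010, p(28)=3718, p(29)=4565, p(30)=5604, p(31)=6842, p(32)=8349, p(33)=10143, p(34)=12310, p(35)=14883, p(36)=17977, p(37)=21637, p(38)=26015, p(39)=31185, p(40)=37338, p(41)=44583, p(42)=53174, p(43)=63261, p(44)=75175, p(45)=89134, p(46)=105558, p(47)=124754, p(48)=147273, p(49)=173525, p(50)=204226, p(51)=239943, p(52)=281589, p(53)=329931, p(54)=386155, p(55)=451276, p(56)=526823, p(57)=614154, p(58)=715220, p(59)=831820, p(60)=966467, p(61)=1121505, p(62)=1300156, p(63)=1505499, p(64)=1741630, p(65)=2012558, p(66)=2323520, p(67)=2679689, p(68)=3087735, p(69)=3554345, p(70)=4087968, p(71)=4697205, p(72)=5392783, p(73)=6185689, p(74)=7089500, p(75)=8118264, p(76)=9289091, p(77)=10619863, p(78)=12132164, p(79)=13848650, p(80)=15796476, p(81)=18004327, p(82)=20506255, p(83)=23338469, p(84)=26543660, p(85)=30167357, p(86)=34262962, p(87)=38887673, p(88)=44108109, p(89)=49995925, p(90)=56634173, p(91)=64112359, p(92)=72533807, p(93)=82010177, p(94)=92669720, p(95)=104651419, p(96)=118114304, p(97)=133230930, p(98)=150198136, p(99)=169229875, p(100)=190569292, p(101)=214481126, p(102)=241265379, p(103)=271248950, p(104)=304801365, p(105)=342325709, p(106)=384276336, p(107)=431149389, p(108)=483502844, p(109)=541946240, p(110)=607163746, p(111)=679903203, p(112)=761002156, p(113)=851376628, p(114)=952050665, p(115)=1064144451, p(116)=1188908248, p(117)=1327710076, p(118)=1482074143, p(119)=1653668665, p(120)=1844349560, p(121)=2056148051, p(122)=2291320912, p(123)=2552338241, p(124)=2841940500, p(125)=3163127352, p(126)=3519222692, p(127)=3913864295, p(128)=4351078600, p(129)=4835271870, p(130)=5371315400, p(131)=5964539504, p(132)=6620830889, p(133)=7346629512, p(134)=8149040695, p(135)=9035836076, p(136)=10015581680, p(137)=11097645016, p(138)=12292341831, p(139)=13610949895, p(140)=15065878135, p(141)=16670689208, p(142)=18440293320, p(143)=20390982757, p(144)=22540654445, p(145)=24908858009, p(146)=27517052599, p(147)=30388671978, p(148)=33549419497, p(149)=37027355200, p(150)=40853235313, p(151)=45060624582, p(152)=49686288421, p(153)=54770336324, p(154)=60356673280, p(155)=66493182097, p(156)=73232243759, p(157)=80630964769, p(158)=88751778802, p(159)=97662728555, p(160)=107438159466, p(161)=118159068427, p(162)=129913904637, p(163)=142798995930, p(164)=156919475295, p(165)=172389800255, p(166)=189334822579.
Final step: p(167) = p(166) + p(165) - p(162) - p(160) + p(155) + p(152) - p(145) - p(141) + p(132) + p(127) - p(116) - p(110) + p(97) + p(90) - p(75) - p(67) + p(50) + p(41) - p(22) - p(12)
= 189334822579 + 172389800255 - 129913904637 - 107438159466 + 66493182097 + 49686288421 - 24908858009 - 16670689208 + 6620830889 + 3913864295 - 1188908248 - 607163746 + 133230930 + 56634173 - 8118264 - 2679689 + 204226 + 44583 - 1002 - 77
= 207890420102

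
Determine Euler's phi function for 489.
324

489 = 3 × 163
φ(n) = n × ∏(1 - 1/p) for each prime p dividing n
φ(489) = 489 × (1 - 1/3) × (1 - 1/163) = 324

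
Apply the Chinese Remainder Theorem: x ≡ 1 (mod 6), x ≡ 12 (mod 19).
31

Using Chinese Remainder Theorem:
M = 6 × 19 = 114
M1 = 19, M2 = 6
y1 = 19^(-1) mod 6 = 1
y2 = 6^(-1) mod 19 = 16
x = (1×19×1 + 12×6×16) mod 114 = 31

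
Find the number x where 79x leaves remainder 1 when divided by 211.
203

gcd(79, 211) = 1, so the inverse exists.
Extended Euclidean algorithm on (211, 79):
211 = 2 × 79 + 53  ⟹  53 = (1)·211 + (-2)·79
79 = 1 × 53 + 26  ⟹  26 = (-1)·211 + (3)·79
53 = 2 × 26 + 1  ⟹  1 = (3)·211 + (-8)·79
So (-8)·79 ≡ 1 (mod 211), i.e. 79^(-1) ≡ -8 ≡ 203 (mod 211).
Check: 79 × 203 = 16037 ≡ 1 (mod 211)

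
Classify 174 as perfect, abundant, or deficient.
abundant

Proper divisors of 174: sum = 1 + 2 + 3 + 6 + 29 + 58 + 87 = 186
Since 186 > 174, 174 is abundant.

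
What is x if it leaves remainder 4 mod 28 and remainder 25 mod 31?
676

Using Chinese Remainder Theorem:
M = 28 × 31 = 868
M1 = 31, M2 = 28
y1 = 31^(-1) mod 28 = 19
y2 = 28^(-1) mod 31 = 10
x = (4×31×19 + 25×28×10) mod 868 = 676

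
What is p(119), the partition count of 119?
1653668665

p(n) counts ways to write n as a sum of positive integers (order ignored).
Euler's pentagonal recurrence: p(k) = p(k-1) + p(k-2) - p(k-5) - p(k-7) + p(k-12) + p(k-15) - ... (offsets j(3j∓1)/2, signs ++--, p(0)=1, p(<0)=0).
DP table for k = 0..118: p(0)=1, p(1)=1, p(2)=2, p(3)=3, p(4)=5, p(5)=7, p(6)=11, p(7)=15, p(8)=22, p(9)=30, p(10)=42, p(11)=56, p(12)=77, p(13)=101, p(14)=135, p(15)=176, p(16)=231, p(17)=297, p(18)=385, p(19)=490, p(20)=627, p(21)=792, p(22)=1002, p(23)=1255, p(24)=1575, p(25)=1958, p(26)=2436, p(27)=3010, p(28)=3718, p(29)=4565, p(30)=5604, p(31)=6842, p(32)=8349, p(33)=10143, p(34)=12310, p(35)=14883, p(36)=17977, p(37)=21637, p(38)=26015, p(39)=31185, p(40)=37338, p(41)=44583, p(42)=53174, p(43)=63261, p(44)=75175, p(45)=89134, p(46)=105558, p(47)=124754, p(48)=147273, p(49)=173525, p(50)=204226, p(51)=239943, p(52)=281589, p(53)=329931, p(54)=386155, p(55)=451276, p(56)=526823, p(57)=614154, p(58)=715220, p(59)=831820, p(60)=966467, p(61)=1121505, p(62)=1300156, p(63)=1505499, p(64)=1741630, p(65)=2012558, p(66)=2323520, p(67)=2679689, p(68)=3087735, p(69)=3554345, p(70)=4087968, p(71)=4697205, p(72)=5392783, p(73)=6185689, p(74)=7089500, p(75)=8118264, p(76)=9289091, p(77)=10619863, p(78)=12132164, p(79)=13848650, p(80)=15796476, p(81)=18004327, p(82)=20506255, p(83)=23338469, p(84)=26543660, p(85)=30167357, p(86)=34262962, p(87)=38887673, p(88)=44108109, p(89)=49995925, p(90)=56634173, p(91)=64112359, p(92)=72533807, p(93)=82010177, p(94)=92669720, p(95)=104651419, p(96)=118114304, p(97)=133230930, p(98)=150198136, p(99)=169229875, p(100)=190569292, p(101)=214481126, p(102)=241265379, p(103)=271248950, p(104)=304801365, p(105)=342325709, p(106)=384276336, p(107)=431149389, p(108)=483502844, p(109)=541946240, p(110)=607163746, p(111)=679903203, p(112)=761002156, p(113)=851376628, p(114)=952050665, p(115)=1064144451, p(116)=1188908248, p(117)=1327710076, p(118)=1482074143.
Final step: p(119) = p(118) + p(117) - p(114) - p(112) + p(107) + p(104) - p(97) - p(93) + p(84) + p(79) - p(68) - p(62) + p(49) + p(42) - p(27) - p(19) + p(2)
= 1482074143 + 1327710076 - 952050665 - 761002156 + 431149389 + 304801365 - 133230930 - 82010177 + 26543660 + 13848650 - 3087735 - 1300156 + 173525 + 53174 - 3010 - 490 + 2
= 1653668665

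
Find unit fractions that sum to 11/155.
1/15 + 1/233 + 1/108345

Greedy algorithm:
11/155: ceiling(155/11) = 15, use 1/15
2/465: ceiling(465/2) = 233, use 1/233
1/108345: ceiling(108345/1) = 108345, use 1/108345
Result: 11/155 = 1/15 + 1/233 + 1/108345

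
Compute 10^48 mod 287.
57

Repeated squaring. Binary of 48 = 110000.
10^1 ≡ 10 (mod 287); 10^2 ≡ 100 (mod 287); 10^4 ≡ 242 (mod 287); 10^8 ≡ 16 (mod 287); 10^16 ≡ 256 (mod 287); 10^32 ≡ 100 (mod 287)
10^48 = 10^16 × 10^32 ≡ 57 (mod 287)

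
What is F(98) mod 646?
591

Matrix identity: Q^n = [[F_(n+1), F_n], [F_n, F_(n-1)]] with Q = [[1,1],[1,0]].
n = 98 = 1100010₂. Square-and-multiply, entries mod 646:
Q^1 = [[1,1],[1,0]]
Q^3 = (Q^1)²·Q = [[3,2],[2,1]]
Q^6 = (Q^3)² = [[13,8],[8,5]]
Q^12 = (Q^6)² = [[233,144],[144,89]]
Q^24 = (Q^12)² = [[89,502],[502,233]]
Q^49 = (Q^24)²·Q = [[377,233],[233,144]]
Q^98 = (Q^49)² = [[34,591],[591,89]]
F_98 mod 646 = Q^98[0][1] = 591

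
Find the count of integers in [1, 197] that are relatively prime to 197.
196

197 = 197
φ(n) = n × ∏(1 - 1/p) for each prime p dividing n
φ(197) = 197 × (1 - 1/197) = 196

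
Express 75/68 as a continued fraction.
[1; 9, 1, 2, 2]

Euclidean algorithm steps:
75 = 1 × 68 + 7
68 = 9 × 7 + 5
7 = 1 × 5 + 2
5 = 2 × 2 + 1
2 = 2 × 1 + 0
Continued fraction: [1; 9, 1, 2, 2]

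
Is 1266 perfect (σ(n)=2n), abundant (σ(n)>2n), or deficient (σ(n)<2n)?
abundant

Proper divisors of 1266: sum = 1 + 2 + 3 + 6 + 211 + 422 + 633 = 1278
Since 1278 > 1266, 1266 is abundant.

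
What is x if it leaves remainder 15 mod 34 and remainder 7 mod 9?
151

Using Chinese Remainder Theorem:
M = 34 × 9 = 306
M1 = 9, M2 = 34
y1 = 9^(-1) mod 34 = 19
y2 = 34^(-1) mod 9 = 4
x = (15×9×19 + 7×34×4) mod 306 = 151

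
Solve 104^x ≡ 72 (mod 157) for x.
43

Baby-step giant-step with step n = ⌈√157⌉ = 13.
Baby steps 104^j mod 157 (j:value) for j=0..12: 0:1, 1:104, 2:140, 3:116, 4:132, 5:69, 6:111, 7:83, 8:154, 9:2, 10:51, 11:123, 12:75.
Giant-step multiplier: 104^(-13) ≡ 104^(156-13) = 104^143 ≡ 135 (mod 157).
Giant steps γ_i = 72·135^i mod 157: γ_0=72, γ_1=143, γ_2=151, γ_3=132 (in table at j=4).
x = i·n + j = 3·13 + 4 = 43.
Check: 104^43 ≡ 72 (mod 157).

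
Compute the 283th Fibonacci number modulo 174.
89

Matrix identity: Q^n = [[F_(n+1), F_n], [F_n, F_(n-1)]] with Q = [[1,1],[1,0]].
n = 283 = 100011011₂. Square-and-multiply, entries mod 174:
Q^1 = [[1,1],[1,0]]
Q^2 = (Q^1)² = [[2,1],[1,1]]
Q^4 = (Q^2)² = [[5,3],[3,2]]
Q^8 = (Q^4)² = [[34,21],[21,13]]
Q^17 = (Q^8)²·Q = [[148,31],[31,117]]
Q^35 = (Q^17)²·Q = [[108,71],[71,37]]
Q^70 = (Q^35)² = [[1,29],[29,146]]
Q^141 = (Q^70)²·Q = [[59,146],[146,87]]
Q^283 = (Q^141)²·Q = [[3,89],[89,88]]
F_283 mod 174 = Q^283[0][1] = 89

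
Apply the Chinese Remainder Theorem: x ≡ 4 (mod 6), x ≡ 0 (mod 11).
22

Using Chinese Remainder Theorem:
M = 6 × 11 = 66
M1 = 11, M2 = 6
y1 = 11^(-1) mod 6 = 5
y2 = 6^(-1) mod 11 = 2
x = (4×11×5 + 0×6×2) mod 66 = 22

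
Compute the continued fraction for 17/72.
[0; 4, 4, 4]

Euclidean algorithm steps:
17 = 0 × 72 + 17
72 = 4 × 17 + 4
17 = 4 × 4 + 1
4 = 4 × 1 + 0
Continued fraction: [0; 4, 4, 4]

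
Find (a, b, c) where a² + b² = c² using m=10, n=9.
(19, 180, 181)

Euclid's formula: a = m² - n², b = 2mn, c = m² + n²
m = 10, n = 9
a = 10² - 9² = 100 - 81 = 19
b = 2 × 10 × 9 = 180
c = 10² + 9² = 100 + 81 = 181
Verification: 19² + 180² = 361 + 32400 = 32761 = 181² ✓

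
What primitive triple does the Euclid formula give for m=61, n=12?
(3577, 1464, 3865)

Euclid's formula: a = m² - n², b = 2mn, c = m² + n²
m = 61, n = 12
a = 61² - 12² = 3721 - 144 = 3577
b = 2 × 61 × 12 = 1464
c = 61² + 12² = 3721 + 144 = 3865
Verification: 3577² + 1464² = 12794929 + 2143296 = 14938225 = 3865² ✓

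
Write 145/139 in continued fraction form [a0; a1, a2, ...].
[1; 23, 6]

Euclidean algorithm steps:
145 = 1 × 139 + 6
139 = 23 × 6 + 1
6 = 6 × 1 + 0
Continued fraction: [1; 23, 6]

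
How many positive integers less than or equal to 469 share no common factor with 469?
396

469 = 7 × 67
φ(n) = n × ∏(1 - 1/p) for each prime p dividing n
φ(469) = 469 × (1 - 1/7) × (1 - 1/67) = 396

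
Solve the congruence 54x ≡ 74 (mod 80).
x ≡ 31 (mod 40)

gcd(54, 80) = 2, which divides 74, so solutions exist.
Divide through by 2: 27x ≡ 37 (mod 40).
Find 27^(-1) mod 40 by the extended Euclidean algorithm:
40 = 1 × 27 + 13  ⟹  13 = (1)·40 + (-1)·27
27 = 2 × 13 + 1  ⟹  1 = (-2)·40 + (3)·27
So (3)·27 ≡ 1 (mod 40), i.e. 27^(-1) ≡ 3 (mod 40).
x ≡ 3 × 37 = 111 ≡ 31 (mod 40).
Check: 54 × 31 = 1674 ≡ 74 (mod 80).
x ≡ 31 (mod 40), giving 2 solutions mod 80.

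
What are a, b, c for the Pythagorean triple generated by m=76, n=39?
(4255, 5928, 7297)

Euclid's formula: a = m² - n², b = 2mn, c = m² + n²
m = 76, n = 39
a = 76² - 39² = 5776 - 1521 = 4255
b = 2 × 76 × 39 = 5928
c = 76² + 39² = 5776 + 1521 = 7297
Verification: 4255² + 5928² = 18105025 + 35141184 = 53246209 = 7297² ✓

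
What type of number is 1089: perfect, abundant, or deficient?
deficient

Proper divisors of 1089: sum = 1 + 3 + 9 + 11 + 33 + 99 + 121 + 363 = 640
Since 640 < 1089, 1089 is deficient.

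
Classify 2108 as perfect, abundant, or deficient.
deficient

Proper divisors of 2108: sum = 1 + 2 + 4 + 17 + 31 + 34 + 62 + 68 + 124 + 527 + 1054 = 1924
Since 1924 < 2108, 2108 is deficient.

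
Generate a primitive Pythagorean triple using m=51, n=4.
(2585, 408, 2617)

Euclid's formula: a = m² - n², b = 2mn, c = m² + n²
m = 51, n = 4
a = 51² - 4² = 2601 - 16 = 2585
b = 2 × 51 × 4 = 408
c = 51² + 4² = 2601 + 16 = 2617
Verification: 2585² + 408² = 6682225 + 166464 = 6848689 = 2617² ✓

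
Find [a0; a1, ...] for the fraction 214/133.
[1; 1, 1, 1, 1, 3, 1, 5]

Euclidean algorithm steps:
214 = 1 × 133 + 81
133 = 1 × 81 + 52
81 = 1 × 52 + 29
52 = 1 × 29 + 23
29 = 1 × 23 + 6
23 = 3 × 6 + 5
6 = 1 × 5 + 1
5 = 5 × 1 + 0
Continued fraction: [1; 1, 1, 1, 1, 3, 1, 5]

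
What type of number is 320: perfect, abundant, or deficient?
abundant

Proper divisors of 320: sum = 1 + 2 + 4 + 5 + 8 + 10 + 16 + 20 + 32 + 40 + 64 + 80 + 160 = 442
Since 442 > 320, 320 is abundant.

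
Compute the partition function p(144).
22540654445

p(n) counts ways to write n as a sum of positive integers (order ignored).
Euler's pentagonal recurrence: p(k) = p(k-1) + p(k-2) - p(k-5) - p(k-7) + p(k-12) + p(k-15) - ... (offsets j(3j∓1)/2, signs ++--, p(0)=1, p(<0)=0).
DP table for k = 0..143: p(0)=1, p(1)=1, p(2)=2, p(3)=3, p(4)=5, p(5)=7, p(6)=11, p(7)=15, p(8)=22, p(9)=30, p(10)=42, p(11)=56, p(12)=77, p(13)=101, p(14)=135, p(15)=176, p(16)=231, p(17)=297, p(18)=385, p(19)=490, p(20)=627, p(21)=792, p(22)=1002, p(23)=1255, p(24)=1575, p(25)=1958, p(26)=2436, p(27)=3010, p(28)=3718, p(29)=4565, p(30)=5604, p(31)=6842, p(32)=8349, p(33)=10143, p(34)=12310, p(35)=14883, p(36)=17977, p(37)=21637, p(38)=26015, p(39)=31185, p(40)=37338, p(41)=44583, p(42)=53174, p(43)=63261, p(44)=75175, p(45)=89134, p(46)=105558, p(47)=124754, p(48)=147273, p(49)=173525, p(50)=204226, p(51)=239943, p(52)=281589, p(53)=329931, p(54)=386155, p(55)=451276, p(56)=526823, p(57)=614154, p(58)=715220, p(59)=831820, p(60)=966467, p(61)=1121505, p(62)=1300156, p(63)=1505499, p(64)=1741630, p(65)=2012558, p(66)=2323520, p(67)=2679689, p(68)=3087735, p(69)=3554345, p(70)=4087968, p(71)=4697205, p(72)=5392783, p(73)=6185689, p(74)=7089500, p(75)=8118264, p(76)=9289091, p(77)=10619863, p(78)=12132164, p(79)=13848650, p(80)=15796476, p(81)=18004327, p(82)=20506255, p(83)=23338469, p(84)=26543660, p(85)=30167357, p(86)=34262962, p(87)=38887673, p(88)=44108109, p(89)=49995925, p(90)=56634173, p(91)=64112359, p(92)=72533807, p(93)=82010177, p(94)=92669720, p(95)=104651419, p(96)=118114304, p(97)=133230930, p(98)=150198136, p(99)=169229875, p(100)=190569292, p(101)=214481126, p(102)=241265379, p(103)=271248950, p(104)=304801365, p(105)=342325709, p(106)=384276336, p(107)=431149389, p(108)=483502844, p(109)=541946240, p(110)=607163746, p(111)=679903203, p(112)=761002156, p(113)=851376628, p(114)=952050665, p(115)=1064144451, p(116)=1188908248, p(117)=1327710076, p(118)=1482074143, p(119)=1653668665, p(120)=1844349560, p(121)=2056148051, p(122)=2291320912, p(123)=2552338241, p(124)=2841940500, p(125)=3163127352, p(126)=3519222692, p(127)=3913864295, p(128)=4351078600, p(129)=4835271870, p(130)=5371315400, p(131)=5964539504, p(132)=6620830889, p(133)=7346629512, p(134)=8149040695, p(135)=9035836076, p(136)=10015581680, p(137)=11097645016, p(138)=12292341831, p(139)=13610949895, p(140)=15065878135, p(141)=16670689208, p(142)=18440293320, p(143)=20390982757.
Final step: p(144) = p(143) + p(142) - p(139) - p(137) + p(132) + p(129) - p(122) - p(118) + p(109) + p(104) - p(93) - p(87) + p(74) + p(67) - p(52) - p(44) + p(27) + p(18)
= 20390982757 + 18440293320 - 13610949895 - 11097645016 + 6620830889 + 4835271870 - 2291320912 - 1482074143 + 541946240 + 304801365 - 82010177 - 38887673 + 7089500 + 2679689 - 281589 - 75175 + 3010 + 385
= 22540654445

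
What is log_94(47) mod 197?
118

Baby-step giant-step with step n = ⌈√197⌉ = 15.
Baby steps 94^j mod 197 (j:value) for j=0..14: 0:1, 1:94, 2:168, 3:32, 4:53, 5:57, 6:39, 7:120, 8:51, 9:66, 10:97, 11:56, 12:142, 13:149, 14:19.
Giant-step multiplier: 94^(-15) ≡ 94^(196-15) = 94^181 ≡ 91 (mod 197).
Giant steps γ_i = 47·91^i mod 197: γ_0=47, γ_1=140, γ_2=132, γ_3=192, γ_4=136, γ_5=162, γ_6=164, γ_7=149 (in table at j=13).
x = i·n + j = 7·15 + 13 = 118.
Check: 94^118 ≡ 47 (mod 197).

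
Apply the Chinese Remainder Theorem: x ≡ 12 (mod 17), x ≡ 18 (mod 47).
488

Using Chinese Remainder Theorem:
M = 17 × 47 = 799
M1 = 47, M2 = 17
y1 = 47^(-1) mod 17 = 4
y2 = 17^(-1) mod 47 = 36
x = (12×47×4 + 18×17×36) mod 799 = 488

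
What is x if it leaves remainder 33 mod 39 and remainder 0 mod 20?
540

Using Chinese Remainder Theorem:
M = 39 × 20 = 780
M1 = 20, M2 = 39
y1 = 20^(-1) mod 39 = 2
y2 = 39^(-1) mod 20 = 19
x = (33×20×2 + 0×39×19) mod 780 = 540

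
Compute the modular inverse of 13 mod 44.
17

gcd(13, 44) = 1, so the inverse exists.
Extended Euclidean algorithm on (44, 13):
44 = 3 × 13 + 5  ⟹  5 = (1)·44 + (-3)·13
13 = 2 × 5 + 3  ⟹  3 = (-2)·44 + (7)·13
5 = 1 × 3 + 2  ⟹  2 = (3)·44 + (-10)·13
3 = 1 × 2 + 1  ⟹  1 = (-5)·44 + (17)·13
So (17)·13 ≡ 1 (mod 44), i.e. 13^(-1) ≡ 17 (mod 44).
Check: 13 × 17 = 221 ≡ 1 (mod 44)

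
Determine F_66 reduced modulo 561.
349

Matrix identity: Q^n = [[F_(n+1), F_n], [F_n, F_(n-1)]] with Q = [[1,1],[1,0]].
n = 66 = 1000010₂. Square-and-multiply, entries mod 561:
Q^1 = [[1,1],[1,0]]
Q^2 = (Q^1)² = [[2,1],[1,1]]
Q^4 = (Q^2)² = [[5,3],[3,2]]
Q^8 = (Q^4)² = [[34,21],[21,13]]
Q^16 = (Q^8)² = [[475,426],[426,49]]
Q^33 = (Q^16)²·Q = [[322,376],[376,507]]
Q^66 = (Q^33)² = [[464,349],[349,115]]
F_66 mod 561 = Q^66[0][1] = 349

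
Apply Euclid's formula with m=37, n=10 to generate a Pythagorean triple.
(1269, 740, 1469)

Euclid's formula: a = m² - n², b = 2mn, c = m² + n²
m = 37, n = 10
a = 37² - 10² = 1369 - 100 = 1269
b = 2 × 37 × 10 = 740
c = 37² + 10² = 1369 + 100 = 1469
Verification: 1269² + 740² = 1610361 + 547600 = 2157961 = 1469² ✓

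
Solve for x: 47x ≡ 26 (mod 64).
x ≡ 6 (mod 64)

gcd(47, 64) = 1, which divides 26, so solutions exist.
Find 47^(-1) mod 64 by the extended Euclidean algorithm:
64 = 1 × 47 + 17  ⟹  17 = (1)·64 + (-1)·47
47 = 2 × 17 + 13  ⟹  13 = (-2)·64 + (3)·47
17 = 1 × 13 + 4  ⟹  4 = (3)·64 + (-4)·47
13 = 3 × 4 + 1  ⟹  1 = (-11)·64 + (15)·47
So (15)·47 ≡ 1 (mod 64), i.e. 47^(-1) ≡ 15 (mod 64).
x ≡ 15 × 26 = 390 ≡ 6 (mod 64).
Check: 47 × 6 = 282 ≡ 26 (mod 64).
Unique solution: x ≡ 6 (mod 64)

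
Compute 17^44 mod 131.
3

Repeated squaring. Binary of 44 = 101100.
17^1 ≡ 17 (mod 131); 17^2 ≡ 27 (mod 131); 17^4 ≡ 74 (mod 131); 17^8 ≡ 105 (mod 131); 17^16 ≡ 21 (mod 131); 17^32 ≡ 48 (mod 131)
17^44 = 17^4 × 17^8 × 17^32 ≡ 3 (mod 131)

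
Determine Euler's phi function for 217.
180

217 = 7 × 31
φ(n) = n × ∏(1 - 1/p) for each prime p dividing n
φ(217) = 217 × (1 - 1/7) × (1 - 1/31) = 180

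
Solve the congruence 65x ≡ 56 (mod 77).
x ≡ 21 (mod 77)

gcd(65, 77) = 1, which divides 56, so solutions exist.
Find 65^(-1) mod 77 by the extended Euclidean algorithm:
77 = 1 × 65 + 12  ⟹  12 = (1)·77 + (-1)·65
65 = 5 × 12 + 5  ⟹  5 = (-5)·77 + (6)·65
12 = 2 × 5 + 2  ⟹  2 = (11)·77 + (-13)·65
5 = 2 × 2 + 1  ⟹  1 = (-27)·77 + (32)·65
So (32)·65 ≡ 1 (mod 77), i.e. 65^(-1) ≡ 32 (mod 77).
x ≡ 32 × 56 = 1792 ≡ 21 (mod 77).
Check: 65 × 21 = 1365 ≡ 56 (mod 77).
Unique solution: x ≡ 21 (mod 77)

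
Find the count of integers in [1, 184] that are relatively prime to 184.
88

184 = 2^3 × 23
φ(n) = n × ∏(1 - 1/p) for each prime p dividing n
φ(184) = 184 × (1 - 1/2) × (1 - 1/23) = 88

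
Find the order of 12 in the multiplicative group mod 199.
66

199 is prime, so ord(12) divides φ(199) = 198.
Divisors of 198: 1, 2, 3, 6, 9, 11, 18, 22, 33, 66, 99, 198.
Repeated squaring: 12^1 ≡ 12, 12^2 ≡ 144, 12^4 ≡ 40, 12^8 ≡ 8, 12^16 ≡ 64, 12^32 ≡ 116, 12^64 ≡ 123, 12^128 ≡ 5 (mod 199).
Test 12^d mod 199 for each divisor d in increasing order:
12^1 ≡ 12
12^2 ≡ 144
12^3 = 12^2·12^1 ≡ 136
12^6 = 12^4·12^2 ≡ 188
12^9 = 12^8·12^1 ≡ 96
12^11 = 12^8·12^2·12^1 ≡ 93
12^18 = 12^16·12^2 ≡ 62
12^22 = 12^16·12^4·12^2 ≡ 92
12^33 = 12^32·12^1 ≡ 198
12^66 = 12^64·12^2 ≡ 1  ← first divisor giving 1
The order is 66.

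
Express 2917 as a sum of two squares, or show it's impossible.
1² + 54² (a=1, b=54)

Factorization: 2917 = 2917
By Fermat: n is sum of two squares iff every prime p ≡ 3 (mod 4) appears to even power.
All primes ≡ 3 (mod 4) appear to even power.
Search a = 0, 1, 2, … for 2917 - a² a perfect square: first hit at a = 1: 2917 - 1 = 2916 = 54².
2917 = 1² + 54² = 1 + 2916 ✓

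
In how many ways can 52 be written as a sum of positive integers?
281589

p(n) counts ways to write n as a sum of positive integers (order ignored).
Euler's pentagonal recurrence: p(k) = p(k-1) + p(k-2) - p(k-5) - p(k-7) + p(k-12) + p(k-15) - ... (offsets j(3j∓1)/2, signs ++--, p(0)=1, p(<0)=0).
DP table for k = 0..51: p(0)=1, p(1)=1, p(2)=2, p(3)=3, p(4)=5, p(5)=7, p(6)=11, p(7)=15, p(8)=22, p(9)=30, p(10)=42, p(11)=56, p(12)=77, p(13)=101, p(14)=135, p(15)=176, p(16)=231, p(17)=297, p(18)=385, p(19)=490, p(20)=627, p(21)=792, p(22)=1002, p(23)=1255, p(24)=1575, p(25)=1958, p(26)=2436, p(27)=3010, p(28)=3718, p(29)=4565, p(30)=5604, p(31)=6842, p(32)=8349, p(33)=10143, p(34)=12310, p(35)=14883, p(36)=17977, p(37)=21637, p(38)=26015, p(39)=31185, p(40)=37338, p(41)=44583, p(42)=53174, p(43)=63261, p(44)=75175, p(45)=89134, p(46)=105558, p(47)=124754, p(48)=147273, p(49)=173525, p(50)=204226, p(51)=239943.
Final step: p(52) = p(51) + p(50) - p(47) - p(45) + p(40) + p(37) - p(30) - p(26) + p(17) + p(12) - p(1)
= 239943 + 204226 - 124754 - 89134 + 37338 + 21637 - 5604 - 2436 + 297 + 77 - 1
= 281589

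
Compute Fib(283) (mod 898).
735

Matrix identity: Q^n = [[F_(n+1), F_n], [F_n, F_(n-1)]] with Q = [[1,1],[1,0]].
n = 283 = 100011011₂. Square-and-multiply, entries mod 898:
Q^1 = [[1,1],[1,0]]
Q^2 = (Q^1)² = [[2,1],[1,1]]
Q^4 = (Q^2)² = [[5,3],[3,2]]
Q^8 = (Q^4)² = [[34,21],[21,13]]
Q^17 = (Q^8)²·Q = [[788,699],[699,89]]
Q^35 = (Q^17)²·Q = [[204,515],[515,587]]
Q^70 = (Q^35)² = [[623,571],[571,52]]
Q^141 = (Q^70)²·Q = [[443,260],[260,183]]
Q^283 = (Q^141)²·Q = [[59,735],[735,222]]
F_283 mod 898 = Q^283[0][1] = 735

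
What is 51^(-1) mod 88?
19

gcd(51, 88) = 1, so the inverse exists.
Extended Euclidean algorithm on (88, 51):
88 = 1 × 51 + 37  ⟹  37 = (1)·88 + (-1)·51
51 = 1 × 37 + 14  ⟹  14 = (-1)·88 + (2)·51
37 = 2 × 14 + 9  ⟹  9 = (3)·88 + (-5)·51
14 = 1 × 9 + 5  ⟹  5 = (-4)·88 + (7)·51
9 = 1 × 5 + 4  ⟹  4 = (7)·88 + (-12)·51
5 = 1 × 4 + 1  ⟹  1 = (-11)·88 + (19)·51
So (19)·51 ≡ 1 (mod 88), i.e. 51^(-1) ≡ 19 (mod 88).
Check: 51 × 19 = 969 ≡ 1 (mod 88)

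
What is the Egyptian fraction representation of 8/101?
1/13 + 1/438 + 1/575094

Greedy algorithm:
8/101: ceiling(101/8) = 13, use 1/13
3/1313: ceiling(1313/3) = 438, use 1/438
1/575094: ceiling(575094/1) = 575094, use 1/575094
Result: 8/101 = 1/13 + 1/438 + 1/575094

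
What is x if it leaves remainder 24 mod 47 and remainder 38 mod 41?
776

Using Chinese Remainder Theorem:
M = 47 × 41 = 1927
M1 = 41, M2 = 47
y1 = 41^(-1) mod 47 = 39
y2 = 47^(-1) mod 41 = 7
x = (24×41×39 + 38×47×7) mod 1927 = 776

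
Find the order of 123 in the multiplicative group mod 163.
18

163 is prime, so ord(123) divides φ(163) = 162.
Divisors of 162: 1, 2, 3, 6, 9, 18, 27, 54, 81, 162.
Repeated squaring: 123^1 ≡ 123, 123^2 ≡ 133, 123^4 ≡ 85, 123^8 ≡ 53, 123^16 ≡ 38, 123^32 ≡ 140, 123^64 ≡ 40, 123^128 ≡ 133 (mod 163).
Test 123^d mod 163 for each divisor d in increasing order:
123^1 ≡ 123
123^2 ≡ 133
123^3 = 123^2·123^1 ≡ 59
123^6 = 123^4·123^2 ≡ 58
123^9 = 123^8·123^1 ≡ 162
123^18 = 123^16·123^2 ≡ 1  ← first divisor giving 1
The order is 18.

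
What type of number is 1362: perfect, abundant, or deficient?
abundant

Proper divisors of 1362: sum = 1 + 2 + 3 + 6 + 227 + 454 + 681 = 1374
Since 1374 > 1362, 1362 is abundant.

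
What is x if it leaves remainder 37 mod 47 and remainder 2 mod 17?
648

Using Chinese Remainder Theorem:
M = 47 × 17 = 799
M1 = 17, M2 = 47
y1 = 17^(-1) mod 47 = 36
y2 = 47^(-1) mod 17 = 4
x = (37×17×36 + 2×47×4) mod 799 = 648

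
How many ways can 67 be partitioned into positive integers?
2679689

p(n) counts ways to write n as a sum of positive integers (order ignored).
Euler's pentagonal recurrence: p(k) = p(k-1) + p(k-2) - p(k-5) - p(k-7) + p(k-12) + p(k-15) - ... (offsets j(3j∓1)/2, signs ++--, p(0)=1, p(<0)=0).
DP table for k = 0..66: p(0)=1, p(1)=1, p(2)=2, p(3)=3, p(4)=5, p(5)=7, p(6)=11, p(7)=15, p(8)=22, p(9)=30, p(10)=42, p(11)=56, p(12)=77, p(13)=101, p(14)=135, p(15)=176, p(16)=231, p(17)=297, p(18)=385, p(19)=490, p(20)=627, p(21)=792, p(22)=1002, p(23)=1255, p(24)=1575, p(25)=1958, p(26)=2436, p(27)=3010, p(28)=3718, p(29)=4565, p(30)=5604, p(31)=6842, p(32)=8349, p(33)=10143, p(34)=12310, p(35)=14883, p(36)=17977, p(37)=21637, p(38)=26015, p(39)=31185, p(40)=37338, p(41)=44583, p(42)=53174, p(43)=63261, p(44)=75175, p(45)=89134, p(46)=105558, p(47)=124754, p(48)=147273, p(49)=173525, p(50)=204226, p(51)=239943, p(52)=281589, p(53)=329931, p(54)=386155, p(55)=451276, p(56)=526823, p(57)=614154, p(58)=715220, p(59)=831820, p(60)=966467, p(61)=1121505, p(62)=1300156, p(63)=1505499, p(64)=1741630, p(65)=2012558, p(66)=2323520.
Final step: p(67) = p(66) + p(65) - p(62) - p(60) + p(55) + p(52) - p(45) - p(41) + p(32) + p(27) - p(16) - p(10)
= 2323520 + 2012558 - 1300156 - 966467 + 451276 + 281589 - 89134 - 44583 + 8349 + 3010 - 231 - 42
= 2679689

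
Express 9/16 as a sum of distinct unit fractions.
1/2 + 1/16

Greedy algorithm:
9/16: ceiling(16/9) = 2, use 1/2
1/16: ceiling(16/1) = 16, use 1/16
Result: 9/16 = 1/2 + 1/16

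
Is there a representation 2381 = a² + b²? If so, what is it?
34² + 35² (a=34, b=35)

Factorization: 2381 = 2381
By Fermat: n is sum of two squares iff every prime p ≡ 3 (mod 4) appears to even power.
All primes ≡ 3 (mod 4) appear to even power.
Search a = 0, 1, 2, … for 2381 - a² a perfect square: first hit at a = 34: 2381 - 1156 = 1225 = 35².
2381 = 34² + 35² = 1156 + 1225 ✓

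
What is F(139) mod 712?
13

Matrix identity: Q^n = [[F_(n+1), F_n], [F_n, F_(n-1)]] with Q = [[1,1],[1,0]].
n = 139 = 10001011₂. Square-and-multiply, entries mod 712:
Q^1 = [[1,1],[1,0]]
Q^2 = (Q^1)² = [[2,1],[1,1]]
Q^4 = (Q^2)² = [[5,3],[3,2]]
Q^8 = (Q^4)² = [[34,21],[21,13]]
Q^17 = (Q^8)²·Q = [[448,173],[173,275]]
Q^34 = (Q^17)² = [[657,479],[479,178]]
Q^69 = (Q^34)²·Q = [[175,354],[354,533]]
Q^139 = (Q^69)²·Q = [[21,13],[13,8]]
F_139 mod 712 = Q^139[0][1] = 13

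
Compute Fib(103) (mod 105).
97

Matrix identity: Q^n = [[F_(n+1), F_n], [F_n, F_(n-1)]] with Q = [[1,1],[1,0]].
n = 103 = 1100111₂. Square-and-multiply, entries mod 105:
Q^1 = [[1,1],[1,0]]
Q^3 = (Q^1)²·Q = [[3,2],[2,1]]
Q^6 = (Q^3)² = [[13,8],[8,5]]
Q^12 = (Q^6)² = [[23,39],[39,89]]
Q^25 = (Q^12)²·Q = [[13,55],[55,63]]
Q^51 = (Q^25)²·Q = [[24,44],[44,85]]
Q^103 = (Q^51)²·Q = [[63,97],[97,71]]
F_103 mod 105 = Q^103[0][1] = 97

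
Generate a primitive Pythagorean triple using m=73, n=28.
(4545, 4088, 6113)

Euclid's formula: a = m² - n², b = 2mn, c = m² + n²
m = 73, n = 28
a = 73² - 28² = 5329 - 784 = 4545
b = 2 × 73 × 28 = 4088
c = 73² + 28² = 5329 + 784 = 6113
Verification: 4545² + 4088² = 20657025 + 16711744 = 37368769 = 6113² ✓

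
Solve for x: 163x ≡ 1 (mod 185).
42

gcd(163, 185) = 1, so the inverse exists.
Extended Euclidean algorithm on (185, 163):
185 = 1 × 163 + 22  ⟹  22 = (1)·185 + (-1)·163
163 = 7 × 22 + 9  ⟹  9 = (-7)·185 + (8)·163
22 = 2 × 9 + 4  ⟹  4 = (15)·185 + (-17)·163
9 = 2 × 4 + 1  ⟹  1 = (-37)·185 + (42)·163
So (42)·163 ≡ 1 (mod 185), i.e. 163^(-1) ≡ 42 (mod 185).
Check: 163 × 42 = 6846 ≡ 1 (mod 185)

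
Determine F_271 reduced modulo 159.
52

Matrix identity: Q^n = [[F_(n+1), F_n], [F_n, F_(n-1)]] with Q = [[1,1],[1,0]].
n = 271 = 100001111₂. Square-and-multiply, entries mod 159:
Q^1 = [[1,1],[1,0]]
Q^2 = (Q^1)² = [[2,1],[1,1]]
Q^4 = (Q^2)² = [[5,3],[3,2]]
Q^8 = (Q^4)² = [[34,21],[21,13]]
Q^16 = (Q^8)² = [[7,33],[33,133]]
Q^33 = (Q^16)²·Q = [[34,25],[25,9]]
Q^67 = (Q^33)²·Q = [[153,32],[32,121]]
Q^135 = (Q^67)²·Q = [[129,106],[106,23]]
Q^271 = (Q^135)²·Q = [[105,52],[52,53]]
F_271 mod 159 = Q^271[0][1] = 52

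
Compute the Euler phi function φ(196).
84

196 = 2^2 × 7^2
φ(n) = n × ∏(1 - 1/p) for each prime p dividing n
φ(196) = 196 × (1 - 1/2) × (1 - 1/7) = 84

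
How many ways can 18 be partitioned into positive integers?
385

p(n) counts ways to write n as a sum of positive integers (order ignored).
Euler's pentagonal recurrence: p(k) = p(k-1) + p(k-2) - p(k-5) - p(k-7) + p(k-12) + p(k-15) - ... (offsets j(3j∓1)/2, signs ++--, p(0)=1, p(<0)=0).
DP table for k = 0..17: p(0)=1, p(1)=1, p(2)=2, p(3)=3, p(4)=5, p(5)=7, p(6)=11, p(7)=15, p(8)=22, p(9)=30, p(10)=42, p(11)=56, p(12)=77, p(13)=101, p(14)=135, p(15)=176, p(16)=231, p(17)=297.
Final step: p(18) = p(17) + p(16) - p(13) - p(11) + p(6) + p(3)
= 297 + 231 - 101 - 56 + 11 + 3
= 385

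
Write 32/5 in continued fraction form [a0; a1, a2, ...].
[6; 2, 2]

Euclidean algorithm steps:
32 = 6 × 5 + 2
5 = 2 × 2 + 1
2 = 2 × 1 + 0
Continued fraction: [6; 2, 2]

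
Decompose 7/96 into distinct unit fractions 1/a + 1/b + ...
1/14 + 1/672

Greedy algorithm:
7/96: ceiling(96/7) = 14, use 1/14
1/672: ceiling(672/1) = 672, use 1/672
Result: 7/96 = 1/14 + 1/672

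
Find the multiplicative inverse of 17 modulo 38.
9

gcd(17, 38) = 1, so the inverse exists.
Extended Euclidean algorithm on (38, 17):
38 = 2 × 17 + 4  ⟹  4 = (1)·38 + (-2)·17
17 = 4 × 4 + 1  ⟹  1 = (-4)·38 + (9)·17
So (9)·17 ≡ 1 (mod 38), i.e. 17^(-1) ≡ 9 (mod 38).
Check: 17 × 9 = 153 ≡ 1 (mod 38)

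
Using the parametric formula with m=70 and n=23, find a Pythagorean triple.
(4371, 3220, 5429)

Euclid's formula: a = m² - n², b = 2mn, c = m² + n²
m = 70, n = 23
a = 70² - 23² = 4900 - 529 = 4371
b = 2 × 70 × 23 = 3220
c = 70² + 23² = 4900 + 529 = 5429
Verification: 4371² + 3220² = 19105641 + 10368400 = 29474041 = 5429² ✓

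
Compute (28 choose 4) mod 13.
0

Using Lucas' theorem:
Write n=28 and k=4 in base 13:
n in base 13: [2, 2]
k in base 13: [0, 4]
C(28,4) mod 13 = ∏ C(n_i, k_i) mod 13
Digit binomials (mod 13): C(2,0) = 1; C(2,4) = 0 (k_i > n_i)
Product: 1 × 0 = 0 ≡ 0 (mod 13)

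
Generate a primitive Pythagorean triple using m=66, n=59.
(875, 7788, 7837)

Euclid's formula: a = m² - n², b = 2mn, c = m² + n²
m = 66, n = 59
a = 66² - 59² = 4356 - 3481 = 875
b = 2 × 66 × 59 = 7788
c = 66² + 59² = 4356 + 3481 = 7837
Verification: 875² + 7788² = 765625 + 60652944 = 61418569 = 7837² ✓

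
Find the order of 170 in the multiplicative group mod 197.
196

197 is prime, so ord(170) divides φ(197) = 196.
Divisors of 196: 1, 2, 4, 7, 14, 28, 49, 98, 196.
Repeated squaring: 170^1 ≡ 170, 170^2 ≡ 138, 170^4 ≡ 132, 170^8 ≡ 88, 170^16 ≡ 61, 170^32 ≡ 175, 170^64 ≡ 90, 170^128 ≡ 23 (mod 197).
Test 170^d mod 197 for each divisor d in increasing order:
170^1 ≡ 170
170^2 ≡ 138
170^4 ≡ 132
170^7 = 170^4·170^2·170^1 ≡ 77
170^14 = 170^8·170^4·170^2 ≡ 19
170^28 = 170^16·170^8·170^4 ≡ 164
170^49 = 170^32·170^16·170^1 ≡ 183
170^98 = 170^64·170^32·170^2 ≡ 196
170^196 = 170^128·170^64·170^4 ≡ 1  ← first divisor giving 1
The order is 196.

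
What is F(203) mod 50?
27

Matrix identity: Q^n = [[F_(n+1), F_n], [F_n, F_(n-1)]] with Q = [[1,1],[1,0]].
n = 203 = 11001011₂. Square-and-multiply, entries mod 50:
Q^1 = [[1,1],[1,0]]
Q^3 = (Q^1)²·Q = [[3,2],[2,1]]
Q^6 = (Q^3)² = [[13,8],[8,5]]
Q^12 = (Q^6)² = [[33,44],[44,39]]
Q^25 = (Q^12)²·Q = [[43,25],[25,18]]
Q^50 = (Q^25)² = [[24,25],[25,49]]
Q^101 = (Q^50)²·Q = [[26,1],[1,25]]
Q^203 = (Q^101)²·Q = [[28,27],[27,1]]
F_203 mod 50 = Q^203[0][1] = 27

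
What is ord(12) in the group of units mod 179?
89

179 is prime, so ord(12) divides φ(179) = 178.
Divisors of 178: 1, 2, 89, 178.
Repeated squaring: 12^1 ≡ 12, 12^2 ≡ 144, 12^4 ≡ 151, 12^8 ≡ 68, 12^16 ≡ 149, 12^32 ≡ 5, 12^64 ≡ 25, 12^128 ≡ 88 (mod 179).
Test 12^d mod 179 for each divisor d in increasing order:
12^1 ≡ 12
12^2 ≡ 144
12^89 = 12^64·12^16·12^8·12^1 ≡ 1  ← first divisor giving 1
The order is 89.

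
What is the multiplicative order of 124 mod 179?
89

179 is prime, so ord(124) divides φ(179) = 178.
Divisors of 178: 1, 2, 89, 178.
Repeated squaring: 124^1 ≡ 124, 124^2 ≡ 161, 124^4 ≡ 145, 124^8 ≡ 82, 124^16 ≡ 101, 124^32 ≡ 177, 124^64 ≡ 4, 124^128 ≡ 16 (mod 179).
Test 124^d mod 179 for each divisor d in increasing order:
124^1 ≡ 124
124^2 ≡ 161
124^89 = 124^64·124^16·124^8·124^1 ≡ 1  ← first divisor giving 1
The order is 89.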